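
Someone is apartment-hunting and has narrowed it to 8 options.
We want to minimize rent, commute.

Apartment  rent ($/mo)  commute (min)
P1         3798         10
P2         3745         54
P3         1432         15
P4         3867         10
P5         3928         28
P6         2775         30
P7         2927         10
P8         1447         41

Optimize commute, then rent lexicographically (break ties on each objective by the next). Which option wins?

P7

First minimize commute: best is 10, kept {P1, P4, P7}.
Then minimize rent: best is 2927, kept {P7}.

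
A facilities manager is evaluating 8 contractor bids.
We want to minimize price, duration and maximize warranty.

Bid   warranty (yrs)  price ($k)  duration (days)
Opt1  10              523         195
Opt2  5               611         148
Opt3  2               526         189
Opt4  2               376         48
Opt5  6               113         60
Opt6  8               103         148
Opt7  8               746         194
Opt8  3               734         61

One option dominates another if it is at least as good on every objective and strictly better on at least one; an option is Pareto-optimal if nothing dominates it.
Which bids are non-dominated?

Opt1: not dominated (best warranty).
Opt2: dominated by Opt5 (warranty 6≥5, price 113≤611, duration 60≤148).
Opt3: dominated by Opt4 (warranty 2≥2, price 376≤526, duration 48≤189).
Opt4: not dominated (best duration).
Opt5: not dominated.
Opt6: not dominated (best price).
Opt7: dominated by Opt6 (warranty 8≥8, price 103≤746, duration 148≤194).
Opt8: dominated by Opt5 (warranty 6≥3, price 113≤734, duration 60≤61).

Opt1, Opt4, Opt5, Opt6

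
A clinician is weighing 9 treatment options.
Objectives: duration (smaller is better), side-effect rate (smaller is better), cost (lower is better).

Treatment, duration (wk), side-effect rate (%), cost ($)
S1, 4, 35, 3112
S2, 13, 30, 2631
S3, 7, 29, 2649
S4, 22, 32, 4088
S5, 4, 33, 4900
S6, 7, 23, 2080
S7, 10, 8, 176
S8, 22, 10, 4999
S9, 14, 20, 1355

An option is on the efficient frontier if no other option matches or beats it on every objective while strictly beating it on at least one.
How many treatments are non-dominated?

4

S1: not dominated.
S2: dominated by S6 (duration 7≤13, side-effect rate 23≤30, cost 2080≤2631).
S3: dominated by S6 (duration 7≤7, side-effect rate 23≤29, cost 2080≤2649).
S4: dominated by S2 (duration 13≤22, side-effect rate 30≤32, cost 2631≤4088).
S5: not dominated.
S6: not dominated.
S7: not dominated (best side-effect rate).
S8: dominated by S7 (duration 10≤22, side-effect rate 8≤10, cost 176≤4999).
S9: dominated by S7 (duration 10≤14, side-effect rate 8≤20, cost 176≤1355).
Pareto-optimal: S1, S5, S6, S7 → 4.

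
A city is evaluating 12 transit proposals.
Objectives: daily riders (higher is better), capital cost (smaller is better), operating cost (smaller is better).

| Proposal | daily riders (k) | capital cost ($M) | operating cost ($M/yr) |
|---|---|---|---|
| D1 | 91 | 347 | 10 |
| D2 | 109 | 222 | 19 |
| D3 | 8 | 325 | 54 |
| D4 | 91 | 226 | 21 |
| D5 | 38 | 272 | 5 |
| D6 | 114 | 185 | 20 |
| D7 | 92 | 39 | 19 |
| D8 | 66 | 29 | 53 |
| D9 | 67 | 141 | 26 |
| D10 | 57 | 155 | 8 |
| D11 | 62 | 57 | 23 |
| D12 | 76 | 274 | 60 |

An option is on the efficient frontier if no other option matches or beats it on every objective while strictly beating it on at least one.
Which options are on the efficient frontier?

D1: not dominated.
D2: not dominated.
D3: dominated by D2 (daily riders 109≥8, capital cost 222≤325, operating cost 19≤54).
D4: dominated by D2 (daily riders 109≥91, capital cost 222≤226, operating cost 19≤21).
D5: not dominated (best operating cost).
D6: not dominated (best daily riders).
D7: not dominated.
D8: not dominated (best capital cost).
D9: dominated by D7 (daily riders 92≥67, capital cost 39≤141, operating cost 19≤26).
D10: not dominated.
D11: dominated by D7 (daily riders 92≥62, capital cost 39≤57, operating cost 19≤23).
D12: dominated by D2 (daily riders 109≥76, capital cost 222≤274, operating cost 19≤60).

D1, D2, D5, D6, D7, D8, D10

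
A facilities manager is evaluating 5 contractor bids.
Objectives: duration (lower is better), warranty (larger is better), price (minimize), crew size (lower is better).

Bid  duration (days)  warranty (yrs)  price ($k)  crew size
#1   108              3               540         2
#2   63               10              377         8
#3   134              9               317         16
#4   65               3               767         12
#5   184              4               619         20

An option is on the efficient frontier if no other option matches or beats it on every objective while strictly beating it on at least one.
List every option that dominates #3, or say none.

none

#1: worse on warranty (3 vs 9).
#2: worse on price (377 vs 317).
#4: worse on warranty (3 vs 9).
#5: worse on duration (184 vs 134).
No option dominates #3.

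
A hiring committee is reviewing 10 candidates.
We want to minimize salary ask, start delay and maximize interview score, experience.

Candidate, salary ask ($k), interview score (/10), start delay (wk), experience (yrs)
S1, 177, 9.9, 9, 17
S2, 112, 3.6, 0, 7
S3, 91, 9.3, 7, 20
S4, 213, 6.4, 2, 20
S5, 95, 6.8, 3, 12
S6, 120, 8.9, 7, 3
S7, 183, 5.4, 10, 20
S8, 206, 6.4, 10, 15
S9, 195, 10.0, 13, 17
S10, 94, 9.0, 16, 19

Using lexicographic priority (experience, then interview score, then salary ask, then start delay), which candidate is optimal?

S3

First maximize experience: best is 20, kept {S3, S4, S7}.
Then maximize interview score: best is 9.3, kept {S3}.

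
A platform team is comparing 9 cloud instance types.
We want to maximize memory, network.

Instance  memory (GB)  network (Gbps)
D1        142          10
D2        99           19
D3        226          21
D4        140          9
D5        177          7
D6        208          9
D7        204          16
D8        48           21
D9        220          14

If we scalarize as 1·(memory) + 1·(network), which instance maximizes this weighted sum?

D3

D1: 1·142 + 1·10 = 152
D2: 1·99 + 1·19 = 118
D3: 1·226 + 1·21 = 247
D4: 1·140 + 1·9 = 149
D5: 1·177 + 1·7 = 184
D6: 1·208 + 1·9 = 217
D7: 1·204 + 1·16 = 220
D8: 1·48 + 1·21 = 69
D9: 1·220 + 1·14 = 234
Highest: D3 at 247.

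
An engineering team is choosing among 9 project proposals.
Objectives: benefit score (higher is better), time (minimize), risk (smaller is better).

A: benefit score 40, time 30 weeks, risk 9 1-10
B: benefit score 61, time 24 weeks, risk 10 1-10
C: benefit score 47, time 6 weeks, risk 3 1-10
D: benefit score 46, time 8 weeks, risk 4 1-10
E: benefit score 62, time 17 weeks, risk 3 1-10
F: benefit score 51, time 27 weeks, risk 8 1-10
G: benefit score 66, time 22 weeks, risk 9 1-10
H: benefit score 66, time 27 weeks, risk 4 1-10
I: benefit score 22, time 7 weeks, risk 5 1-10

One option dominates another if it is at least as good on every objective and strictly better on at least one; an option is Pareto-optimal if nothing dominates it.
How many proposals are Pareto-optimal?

A: dominated by C (benefit score 47≥40, time 6≤30, risk 3≤9).
B: dominated by E (benefit score 62≥61, time 17≤24, risk 3≤10).
C: not dominated (best time).
D: dominated by C (benefit score 47≥46, time 6≤8, risk 3≤4).
E: not dominated.
F: dominated by E (benefit score 62≥51, time 17≤27, risk 3≤8).
G: not dominated.
H: not dominated.
I: dominated by C (benefit score 47≥22, time 6≤7, risk 3≤5).
Pareto-optimal: C, E, G, H → 4.

4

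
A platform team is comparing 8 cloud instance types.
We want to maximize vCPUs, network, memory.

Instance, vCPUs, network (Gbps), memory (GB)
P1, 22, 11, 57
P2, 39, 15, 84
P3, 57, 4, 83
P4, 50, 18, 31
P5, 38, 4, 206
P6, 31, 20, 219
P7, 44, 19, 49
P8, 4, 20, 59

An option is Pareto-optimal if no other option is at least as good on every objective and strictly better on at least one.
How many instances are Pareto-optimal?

P1: dominated by P2 (vCPUs 39≥22, network 15≥11, memory 84≥57).
P2: not dominated.
P3: not dominated (best vCPUs).
P4: not dominated.
P5: not dominated.
P6: not dominated (best memory).
P7: not dominated.
P8: dominated by P6 (vCPUs 31≥4, network 20≥20, memory 219≥59).
Pareto-optimal: P2, P3, P4, P5, P6, P7 → 6.

6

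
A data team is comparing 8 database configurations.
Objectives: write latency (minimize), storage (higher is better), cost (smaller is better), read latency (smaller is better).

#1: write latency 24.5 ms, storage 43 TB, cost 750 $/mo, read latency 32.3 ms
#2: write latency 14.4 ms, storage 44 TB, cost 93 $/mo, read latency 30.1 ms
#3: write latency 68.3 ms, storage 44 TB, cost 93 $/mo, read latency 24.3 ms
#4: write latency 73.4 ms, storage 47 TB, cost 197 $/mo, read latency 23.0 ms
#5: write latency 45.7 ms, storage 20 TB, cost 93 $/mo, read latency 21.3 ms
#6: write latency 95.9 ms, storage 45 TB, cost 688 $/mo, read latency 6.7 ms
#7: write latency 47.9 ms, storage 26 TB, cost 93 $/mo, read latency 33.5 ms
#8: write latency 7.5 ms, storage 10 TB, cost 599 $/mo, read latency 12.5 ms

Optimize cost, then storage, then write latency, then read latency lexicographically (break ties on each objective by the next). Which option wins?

First minimize cost: best is 93, kept {#2, #3, #5, #7}.
Then maximize storage: best is 44, kept {#2, #3}.
Then minimize write latency: best is 14.4, kept {#2}.

#2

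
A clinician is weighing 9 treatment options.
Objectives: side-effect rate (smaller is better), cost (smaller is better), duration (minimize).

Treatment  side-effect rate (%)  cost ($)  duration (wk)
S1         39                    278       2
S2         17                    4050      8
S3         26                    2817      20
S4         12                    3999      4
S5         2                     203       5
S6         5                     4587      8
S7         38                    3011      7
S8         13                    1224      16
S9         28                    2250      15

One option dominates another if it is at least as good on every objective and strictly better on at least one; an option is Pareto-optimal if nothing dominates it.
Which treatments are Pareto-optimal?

S1: not dominated (best duration).
S2: dominated by S4 (side-effect rate 12≤17, cost 3999≤4050, duration 4≤8).
S3: dominated by S5 (side-effect rate 2≤26, cost 203≤2817, duration 5≤20).
S4: not dominated.
S5: not dominated (best side-effect rate).
S6: dominated by S5 (side-effect rate 2≤5, cost 203≤4587, duration 5≤8).
S7: dominated by S5 (side-effect rate 2≤38, cost 203≤3011, duration 5≤7).
S8: dominated by S5 (side-effect rate 2≤13, cost 203≤1224, duration 5≤16).
S9: dominated by S5 (side-effect rate 2≤28, cost 203≤2250, duration 5≤15).

S1, S4, S5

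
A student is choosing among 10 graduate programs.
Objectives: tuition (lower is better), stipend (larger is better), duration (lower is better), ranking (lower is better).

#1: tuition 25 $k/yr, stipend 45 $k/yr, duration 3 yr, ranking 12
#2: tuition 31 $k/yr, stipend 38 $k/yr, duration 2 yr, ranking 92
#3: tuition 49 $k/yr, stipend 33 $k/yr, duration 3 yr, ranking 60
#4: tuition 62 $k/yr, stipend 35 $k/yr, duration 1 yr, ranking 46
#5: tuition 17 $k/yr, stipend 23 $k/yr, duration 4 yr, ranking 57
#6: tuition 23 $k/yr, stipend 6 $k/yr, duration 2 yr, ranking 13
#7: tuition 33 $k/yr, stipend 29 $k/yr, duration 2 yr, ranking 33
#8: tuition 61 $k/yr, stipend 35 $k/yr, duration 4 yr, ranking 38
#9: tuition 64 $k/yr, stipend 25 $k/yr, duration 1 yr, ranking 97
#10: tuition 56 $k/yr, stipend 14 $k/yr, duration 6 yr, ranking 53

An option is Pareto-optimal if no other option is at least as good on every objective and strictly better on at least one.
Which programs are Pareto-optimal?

#1, #2, #4, #5, #6, #7

#1: not dominated (best stipend).
#2: not dominated.
#3: dominated by #1 (tuition 25≤49, stipend 45≥33, duration 3≤3, ranking 12≤60).
#4: not dominated.
#5: not dominated (best tuition).
#6: not dominated.
#7: not dominated.
#8: dominated by #1 (tuition 25≤61, stipend 45≥35, duration 3≤4, ranking 12≤38).
#9: dominated by #4 (tuition 62≤64, stipend 35≥25, duration 1≤1, ranking 46≤97).
#10: dominated by #1 (tuition 25≤56, stipend 45≥14, duration 3≤6, ranking 12≤53).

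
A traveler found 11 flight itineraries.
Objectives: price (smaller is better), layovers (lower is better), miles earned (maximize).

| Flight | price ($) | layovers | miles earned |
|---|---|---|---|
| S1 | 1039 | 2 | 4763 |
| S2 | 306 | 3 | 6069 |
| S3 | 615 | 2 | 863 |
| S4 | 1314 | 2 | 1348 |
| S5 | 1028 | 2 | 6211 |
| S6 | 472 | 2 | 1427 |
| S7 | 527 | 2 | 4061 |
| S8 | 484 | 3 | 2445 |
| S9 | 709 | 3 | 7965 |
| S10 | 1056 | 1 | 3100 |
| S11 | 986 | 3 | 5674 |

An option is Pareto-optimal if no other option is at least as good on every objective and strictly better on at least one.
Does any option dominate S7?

No

S1: worse on price (1039 vs 527).
S2: worse on layovers (3 vs 2).
S3: worse on price (615 vs 527).
S4: worse on price (1314 vs 527).
S5: worse on price (1028 vs 527).
S6: worse on miles earned (1427 vs 4061).
S8: worse on layovers (3 vs 2).
S9: worse on price (709 vs 527).
S10: worse on price (1056 vs 527).
S11: worse on price (986 vs 527).
No option is at least as good as S7 on every objective and strictly better on one.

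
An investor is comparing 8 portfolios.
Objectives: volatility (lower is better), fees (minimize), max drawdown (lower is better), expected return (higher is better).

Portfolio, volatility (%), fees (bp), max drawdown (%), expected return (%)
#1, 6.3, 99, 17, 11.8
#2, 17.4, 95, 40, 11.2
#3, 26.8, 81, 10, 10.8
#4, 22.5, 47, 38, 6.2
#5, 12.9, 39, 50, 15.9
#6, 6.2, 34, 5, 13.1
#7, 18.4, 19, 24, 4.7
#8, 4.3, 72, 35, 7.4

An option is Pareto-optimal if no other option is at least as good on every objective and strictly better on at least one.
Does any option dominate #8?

No

#1: worse on volatility (6.3 vs 4.3).
#2: worse on volatility (17.4 vs 4.3).
#3: worse on volatility (26.8 vs 4.3).
#4: worse on volatility (22.5 vs 4.3).
#5: worse on volatility (12.9 vs 4.3).
#6: worse on volatility (6.2 vs 4.3).
#7: worse on volatility (18.4 vs 4.3).
No option is at least as good as #8 on every objective and strictly better on one.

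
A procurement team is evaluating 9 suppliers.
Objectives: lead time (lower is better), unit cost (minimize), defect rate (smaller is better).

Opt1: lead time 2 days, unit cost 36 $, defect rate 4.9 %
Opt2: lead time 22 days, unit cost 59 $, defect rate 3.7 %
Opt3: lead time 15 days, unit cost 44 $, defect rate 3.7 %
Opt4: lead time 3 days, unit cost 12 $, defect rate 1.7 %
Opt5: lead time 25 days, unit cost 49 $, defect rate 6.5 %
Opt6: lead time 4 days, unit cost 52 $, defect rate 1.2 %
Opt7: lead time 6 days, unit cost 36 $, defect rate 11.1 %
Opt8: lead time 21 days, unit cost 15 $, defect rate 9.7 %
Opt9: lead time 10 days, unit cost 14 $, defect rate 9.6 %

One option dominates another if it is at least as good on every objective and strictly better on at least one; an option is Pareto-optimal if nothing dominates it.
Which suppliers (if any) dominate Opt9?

Opt4: lead time 3≤10, unit cost 12≤14, defect rate 1.7≤9.6 — dominates Opt9.
Others (Opt1, Opt2, Opt3, Opt5, Opt6, Opt7, Opt8) are each worse than Opt9 on at least one objective.

Opt4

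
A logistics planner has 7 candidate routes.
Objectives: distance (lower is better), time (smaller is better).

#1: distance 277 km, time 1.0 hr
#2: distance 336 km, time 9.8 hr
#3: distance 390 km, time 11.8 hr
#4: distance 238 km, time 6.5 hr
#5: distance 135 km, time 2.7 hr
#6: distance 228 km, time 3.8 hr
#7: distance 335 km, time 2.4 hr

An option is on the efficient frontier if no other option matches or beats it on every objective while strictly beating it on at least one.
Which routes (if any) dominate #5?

none

#1: worse on distance (277 vs 135).
#2: worse on distance (336 vs 135).
#3: worse on distance (390 vs 135).
#4: worse on distance (238 vs 135).
#6: worse on distance (228 vs 135).
#7: worse on distance (335 vs 135).
No option dominates #5.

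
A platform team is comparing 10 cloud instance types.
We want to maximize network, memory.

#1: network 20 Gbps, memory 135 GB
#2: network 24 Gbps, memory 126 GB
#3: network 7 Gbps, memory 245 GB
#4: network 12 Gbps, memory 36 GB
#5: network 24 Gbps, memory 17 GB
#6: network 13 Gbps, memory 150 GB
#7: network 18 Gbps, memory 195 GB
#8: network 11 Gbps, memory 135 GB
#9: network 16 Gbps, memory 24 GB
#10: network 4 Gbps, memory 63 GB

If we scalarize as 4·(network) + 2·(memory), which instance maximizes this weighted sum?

#1: 4·20 + 2·135 = 350
#2: 4·24 + 2·126 = 348
#3: 4·7 + 2·245 = 518
#4: 4·12 + 2·36 = 120
#5: 4·24 + 2·17 = 130
#6: 4·13 + 2·150 = 352
#7: 4·18 + 2·195 = 462
#8: 4·11 + 2·135 = 314
#9: 4·16 + 2·24 = 112
#10: 4·4 + 2·63 = 142
Highest: #3 at 518.

#3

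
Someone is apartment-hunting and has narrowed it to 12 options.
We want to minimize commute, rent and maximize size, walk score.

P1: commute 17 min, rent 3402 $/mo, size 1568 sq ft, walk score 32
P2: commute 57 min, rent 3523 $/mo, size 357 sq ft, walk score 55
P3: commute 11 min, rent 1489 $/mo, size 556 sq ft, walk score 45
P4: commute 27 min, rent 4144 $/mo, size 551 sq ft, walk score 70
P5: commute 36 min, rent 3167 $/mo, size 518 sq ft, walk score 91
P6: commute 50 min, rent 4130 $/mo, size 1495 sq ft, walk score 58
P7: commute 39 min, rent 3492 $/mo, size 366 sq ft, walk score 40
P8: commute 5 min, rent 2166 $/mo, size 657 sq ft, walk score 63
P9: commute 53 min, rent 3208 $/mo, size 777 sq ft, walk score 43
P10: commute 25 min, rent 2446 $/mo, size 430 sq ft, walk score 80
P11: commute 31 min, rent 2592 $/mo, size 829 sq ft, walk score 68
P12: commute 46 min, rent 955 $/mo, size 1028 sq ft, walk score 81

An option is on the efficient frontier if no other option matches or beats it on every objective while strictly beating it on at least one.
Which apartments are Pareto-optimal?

P1: not dominated (best size).
P2: dominated by P5 (commute 36≤57, rent 3167≤3523, size 518≥357, walk score 91≥55).
P3: not dominated.
P4: not dominated.
P5: not dominated (best walk score).
P6: not dominated.
P7: dominated by P3 (commute 11≤39, rent 1489≤3492, size 556≥366, walk score 45≥40).
P8: not dominated (best commute).
P9: dominated by P11 (commute 31≤53, rent 2592≤3208, size 829≥777, walk score 68≥43).
P10: not dominated.
P11: not dominated.
P12: not dominated (best rent).

P1, P3, P4, P5, P6, P8, P10, P11, P12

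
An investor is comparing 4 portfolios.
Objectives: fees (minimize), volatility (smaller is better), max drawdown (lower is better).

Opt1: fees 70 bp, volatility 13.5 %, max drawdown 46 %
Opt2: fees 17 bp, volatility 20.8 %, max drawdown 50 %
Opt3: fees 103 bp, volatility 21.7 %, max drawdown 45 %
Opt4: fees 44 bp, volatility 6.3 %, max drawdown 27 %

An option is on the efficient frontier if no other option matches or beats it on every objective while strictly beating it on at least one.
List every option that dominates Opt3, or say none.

Opt4

Opt4: fees 44≤103, volatility 6.3≤21.7, max drawdown 27≤45 — dominates Opt3.
Others (Opt1, Opt2) are each worse than Opt3 on at least one objective.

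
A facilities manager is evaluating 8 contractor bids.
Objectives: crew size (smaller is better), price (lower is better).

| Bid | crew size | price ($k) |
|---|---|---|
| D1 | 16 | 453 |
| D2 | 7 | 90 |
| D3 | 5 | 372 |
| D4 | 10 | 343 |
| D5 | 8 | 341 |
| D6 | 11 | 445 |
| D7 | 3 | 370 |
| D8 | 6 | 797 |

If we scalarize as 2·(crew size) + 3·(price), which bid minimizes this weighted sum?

D2

D1: 2·16 + 3·453 = 1391
D2: 2·7 + 3·90 = 284
D3: 2·5 + 3·372 = 1126
D4: 2·10 + 3·343 = 1049
D5: 2·8 + 3·341 = 1039
D6: 2·11 + 3·445 = 1357
D7: 2·3 + 3·370 = 1116
D8: 2·6 + 3·797 = 2403
Lowest: D2 at 284.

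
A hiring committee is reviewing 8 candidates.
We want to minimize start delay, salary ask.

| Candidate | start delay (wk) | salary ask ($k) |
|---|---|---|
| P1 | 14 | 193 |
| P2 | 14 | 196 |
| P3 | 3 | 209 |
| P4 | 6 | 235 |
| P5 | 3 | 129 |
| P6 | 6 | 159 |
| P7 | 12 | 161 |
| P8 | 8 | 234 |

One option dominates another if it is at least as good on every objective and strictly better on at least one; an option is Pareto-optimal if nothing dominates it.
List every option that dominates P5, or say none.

none

P1: worse on start delay (14 vs 3).
P2: worse on start delay (14 vs 3).
P3: worse on salary ask (209 vs 129).
P4: worse on start delay (6 vs 3).
P6: worse on start delay (6 vs 3).
P7: worse on start delay (12 vs 3).
P8: worse on start delay (8 vs 3).
No option dominates P5.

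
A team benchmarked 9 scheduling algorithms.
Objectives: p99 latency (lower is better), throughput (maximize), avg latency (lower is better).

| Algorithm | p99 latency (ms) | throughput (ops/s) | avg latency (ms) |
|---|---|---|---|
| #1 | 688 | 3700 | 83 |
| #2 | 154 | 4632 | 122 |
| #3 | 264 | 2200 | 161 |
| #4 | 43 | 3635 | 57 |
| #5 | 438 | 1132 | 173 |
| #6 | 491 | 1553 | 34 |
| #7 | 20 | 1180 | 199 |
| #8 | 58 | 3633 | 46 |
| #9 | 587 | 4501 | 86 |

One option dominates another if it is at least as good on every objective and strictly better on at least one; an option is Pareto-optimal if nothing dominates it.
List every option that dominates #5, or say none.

#2: p99 latency 154≤438, throughput 4632≥1132, avg latency 122≤173 — dominates #5.
#3: p99 latency 264≤438, throughput 2200≥1132, avg latency 161≤173 — dominates #5.
#4: p99 latency 43≤438, throughput 3635≥1132, avg latency 57≤173 — dominates #5.
#8: p99 latency 58≤438, throughput 3633≥1132, avg latency 46≤173 — dominates #5.
Others (#1, #6, #7, #9) are each worse than #5 on at least one objective.

#2, #3, #4, #8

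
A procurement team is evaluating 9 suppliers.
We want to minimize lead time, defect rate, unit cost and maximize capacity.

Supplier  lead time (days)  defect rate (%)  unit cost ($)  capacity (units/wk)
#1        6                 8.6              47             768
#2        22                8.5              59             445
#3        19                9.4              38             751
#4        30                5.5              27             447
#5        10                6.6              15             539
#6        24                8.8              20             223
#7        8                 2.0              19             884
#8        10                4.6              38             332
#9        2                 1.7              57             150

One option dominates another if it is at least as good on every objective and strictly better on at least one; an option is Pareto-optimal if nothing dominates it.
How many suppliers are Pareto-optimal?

4

#1: not dominated.
#2: dominated by #5 (lead time 10≤22, defect rate 6.6≤8.5, unit cost 15≤59, capacity 539≥445).
#3: dominated by #7 (lead time 8≤19, defect rate 2.0≤9.4, unit cost 19≤38, capacity 884≥751).
#4: dominated by #7 (lead time 8≤30, defect rate 2.0≤5.5, unit cost 19≤27, capacity 884≥447).
#5: not dominated (best unit cost).
#6: dominated by #5 (lead time 10≤24, defect rate 6.6≤8.8, unit cost 15≤20, capacity 539≥223).
#7: not dominated (best capacity).
#8: dominated by #7 (lead time 8≤10, defect rate 2.0≤4.6, unit cost 19≤38, capacity 884≥332).
#9: not dominated (best lead time).
Pareto-optimal: #1, #5, #7, #9 → 4.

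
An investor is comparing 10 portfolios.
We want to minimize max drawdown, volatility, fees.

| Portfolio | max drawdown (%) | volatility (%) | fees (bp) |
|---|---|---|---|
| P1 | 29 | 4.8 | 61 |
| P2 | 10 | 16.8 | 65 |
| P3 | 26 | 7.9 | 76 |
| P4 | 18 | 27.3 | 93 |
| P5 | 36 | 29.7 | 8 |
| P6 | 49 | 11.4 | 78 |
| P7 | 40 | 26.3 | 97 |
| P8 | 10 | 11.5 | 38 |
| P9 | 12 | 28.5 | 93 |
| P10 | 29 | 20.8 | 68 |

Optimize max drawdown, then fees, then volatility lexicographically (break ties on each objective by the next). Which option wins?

First minimize max drawdown: best is 10, kept {P2, P8}.
Then minimize fees: best is 38, kept {P8}.

P8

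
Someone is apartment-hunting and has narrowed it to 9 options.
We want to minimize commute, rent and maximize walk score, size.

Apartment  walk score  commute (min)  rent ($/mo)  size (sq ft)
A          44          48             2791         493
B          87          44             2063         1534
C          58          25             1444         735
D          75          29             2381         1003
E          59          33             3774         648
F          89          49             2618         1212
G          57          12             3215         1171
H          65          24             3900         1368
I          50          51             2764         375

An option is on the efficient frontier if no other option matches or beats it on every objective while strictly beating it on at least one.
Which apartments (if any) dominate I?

B: walk score 87≥50, commute 44≤51, rent 2063≤2764, size 1534≥375 — dominates I.
C: walk score 58≥50, commute 25≤51, rent 1444≤2764, size 735≥375 — dominates I.
D: walk score 75≥50, commute 29≤51, rent 2381≤2764, size 1003≥375 — dominates I.
F: walk score 89≥50, commute 49≤51, rent 2618≤2764, size 1212≥375 — dominates I.
Others (A, E, G, H) are each worse than I on at least one objective.

B, C, D, F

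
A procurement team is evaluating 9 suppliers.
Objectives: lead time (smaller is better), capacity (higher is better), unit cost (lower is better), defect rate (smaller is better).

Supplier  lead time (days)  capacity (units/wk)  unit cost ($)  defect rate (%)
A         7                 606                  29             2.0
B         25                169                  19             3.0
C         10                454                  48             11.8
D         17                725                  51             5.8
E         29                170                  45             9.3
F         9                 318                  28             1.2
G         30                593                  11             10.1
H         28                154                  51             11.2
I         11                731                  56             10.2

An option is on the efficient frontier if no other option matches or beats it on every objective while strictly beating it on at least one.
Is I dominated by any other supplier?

No

A: worse on capacity (606 vs 731).
B: worse on lead time (25 vs 11).
C: worse on capacity (454 vs 731).
D: worse on lead time (17 vs 11).
E: worse on lead time (29 vs 11).
F: worse on capacity (318 vs 731).
G: worse on lead time (30 vs 11).
H: worse on lead time (28 vs 11).
No option is at least as good as I on every objective and strictly better on one.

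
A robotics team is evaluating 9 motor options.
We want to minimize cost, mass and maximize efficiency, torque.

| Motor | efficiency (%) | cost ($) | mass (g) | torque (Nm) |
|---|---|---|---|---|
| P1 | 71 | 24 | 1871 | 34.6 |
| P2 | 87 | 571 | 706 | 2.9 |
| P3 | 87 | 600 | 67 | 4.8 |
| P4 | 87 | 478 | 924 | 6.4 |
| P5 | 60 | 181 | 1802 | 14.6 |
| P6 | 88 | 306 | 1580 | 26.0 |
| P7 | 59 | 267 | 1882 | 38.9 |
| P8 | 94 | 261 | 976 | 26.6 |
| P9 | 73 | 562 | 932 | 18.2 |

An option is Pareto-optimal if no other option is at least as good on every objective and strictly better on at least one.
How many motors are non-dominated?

P1: not dominated (best cost).
P2: not dominated.
P3: not dominated (best mass).
P4: not dominated.
P5: not dominated.
P6: dominated by P8 (efficiency 94≥88, cost 261≤306, mass 976≤1580, torque 26.6≥26.0).
P7: not dominated (best torque).
P8: not dominated (best efficiency).
P9: not dominated.
Pareto-optimal: P1, P2, P3, P4, P5, P7, P8, P9 → 8.

8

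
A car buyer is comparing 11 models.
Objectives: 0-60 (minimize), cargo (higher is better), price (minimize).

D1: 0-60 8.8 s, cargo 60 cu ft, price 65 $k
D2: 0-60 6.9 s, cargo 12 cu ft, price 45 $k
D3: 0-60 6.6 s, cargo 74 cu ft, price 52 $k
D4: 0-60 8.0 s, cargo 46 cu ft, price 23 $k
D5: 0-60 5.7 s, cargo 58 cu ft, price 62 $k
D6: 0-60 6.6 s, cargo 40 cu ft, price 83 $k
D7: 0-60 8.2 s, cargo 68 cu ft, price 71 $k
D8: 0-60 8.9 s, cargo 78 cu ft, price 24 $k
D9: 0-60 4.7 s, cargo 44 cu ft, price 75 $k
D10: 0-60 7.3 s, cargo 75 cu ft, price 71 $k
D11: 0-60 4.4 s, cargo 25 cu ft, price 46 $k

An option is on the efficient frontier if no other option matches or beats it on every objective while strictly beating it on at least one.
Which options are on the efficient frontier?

D1: dominated by D3 (0-60 6.6≤8.8, cargo 74≥60, price 52≤65).
D2: not dominated.
D3: not dominated.
D4: not dominated (best price).
D5: not dominated.
D6: dominated by D3 (0-60 6.6≤6.6, cargo 74≥40, price 52≤83).
D7: dominated by D3 (0-60 6.6≤8.2, cargo 74≥68, price 52≤71).
D8: not dominated (best cargo).
D9: not dominated.
D10: not dominated.
D11: not dominated (best 0-60).

D2, D3, D4, D5, D8, D9, D10, D11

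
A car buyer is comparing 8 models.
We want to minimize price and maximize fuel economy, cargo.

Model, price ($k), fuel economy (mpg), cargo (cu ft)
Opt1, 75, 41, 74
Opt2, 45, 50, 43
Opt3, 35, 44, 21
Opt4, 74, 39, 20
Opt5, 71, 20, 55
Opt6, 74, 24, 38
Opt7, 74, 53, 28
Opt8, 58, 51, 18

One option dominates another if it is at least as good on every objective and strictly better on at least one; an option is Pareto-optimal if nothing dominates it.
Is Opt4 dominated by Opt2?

Yes

Opt2 vs Opt4: price 45≤74, fuel economy 50≥39, cargo 43≥20 — Opt2 is at least as good on every objective with at least one strict improvement.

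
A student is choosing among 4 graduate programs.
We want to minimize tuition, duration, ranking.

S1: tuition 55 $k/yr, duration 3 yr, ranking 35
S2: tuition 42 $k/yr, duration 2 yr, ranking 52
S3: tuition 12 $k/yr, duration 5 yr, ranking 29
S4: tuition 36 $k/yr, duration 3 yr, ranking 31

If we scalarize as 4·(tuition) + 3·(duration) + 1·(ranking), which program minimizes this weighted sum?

S3

S1: 4·55 + 3·3 + 1·35 = 264
S2: 4·42 + 3·2 + 1·52 = 226
S3: 4·12 + 3·5 + 1·29 = 92
S4: 4·36 + 3·3 + 1·31 = 184
Lowest: S3 at 92.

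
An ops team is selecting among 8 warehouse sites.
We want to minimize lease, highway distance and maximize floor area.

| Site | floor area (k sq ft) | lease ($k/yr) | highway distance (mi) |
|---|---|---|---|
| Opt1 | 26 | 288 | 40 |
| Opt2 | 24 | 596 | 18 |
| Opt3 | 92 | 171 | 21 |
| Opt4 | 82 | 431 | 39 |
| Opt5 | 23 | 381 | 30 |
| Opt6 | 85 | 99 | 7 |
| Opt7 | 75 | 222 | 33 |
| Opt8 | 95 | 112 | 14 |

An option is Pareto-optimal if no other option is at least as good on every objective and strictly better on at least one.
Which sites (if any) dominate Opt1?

Opt3, Opt6, Opt7, Opt8

Opt3: floor area 92≥26, lease 171≤288, highway distance 21≤40 — dominates Opt1.
Opt6: floor area 85≥26, lease 99≤288, highway distance 7≤40 — dominates Opt1.
Opt7: floor area 75≥26, lease 222≤288, highway distance 33≤40 — dominates Opt1.
Opt8: floor area 95≥26, lease 112≤288, highway distance 14≤40 — dominates Opt1.
Others (Opt2, Opt4, Opt5) are each worse than Opt1 on at least one objective.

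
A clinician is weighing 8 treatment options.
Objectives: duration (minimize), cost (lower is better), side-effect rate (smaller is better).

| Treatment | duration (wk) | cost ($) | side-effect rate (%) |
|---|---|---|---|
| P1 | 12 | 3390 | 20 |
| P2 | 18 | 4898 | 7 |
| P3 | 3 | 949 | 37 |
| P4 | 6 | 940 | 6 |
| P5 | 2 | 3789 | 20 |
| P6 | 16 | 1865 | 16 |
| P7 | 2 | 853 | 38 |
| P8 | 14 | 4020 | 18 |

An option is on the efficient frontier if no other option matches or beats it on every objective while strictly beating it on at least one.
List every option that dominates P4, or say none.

P1: worse on duration (12 vs 6).
P2: worse on duration (18 vs 6).
P3: worse on cost (949 vs 940).
P5: worse on cost (3789 vs 940).
P6: worse on duration (16 vs 6).
P7: worse on side-effect rate (38 vs 6).
P8: worse on duration (14 vs 6).
No option dominates P4.

none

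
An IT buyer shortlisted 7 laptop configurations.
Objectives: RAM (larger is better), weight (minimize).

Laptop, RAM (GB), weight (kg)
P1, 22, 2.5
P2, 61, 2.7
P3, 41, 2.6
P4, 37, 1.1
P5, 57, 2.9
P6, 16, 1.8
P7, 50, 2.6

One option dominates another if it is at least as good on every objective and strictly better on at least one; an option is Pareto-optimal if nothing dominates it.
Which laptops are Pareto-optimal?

P1: dominated by P4 (RAM 37≥22, weight 1.1≤2.5).
P2: not dominated (best RAM).
P3: dominated by P7 (RAM 50≥41, weight 2.6≤2.6).
P4: not dominated (best weight).
P5: dominated by P2 (RAM 61≥57, weight 2.7≤2.9).
P6: dominated by P4 (RAM 37≥16, weight 1.1≤1.8).
P7: not dominated.

P2, P4, P7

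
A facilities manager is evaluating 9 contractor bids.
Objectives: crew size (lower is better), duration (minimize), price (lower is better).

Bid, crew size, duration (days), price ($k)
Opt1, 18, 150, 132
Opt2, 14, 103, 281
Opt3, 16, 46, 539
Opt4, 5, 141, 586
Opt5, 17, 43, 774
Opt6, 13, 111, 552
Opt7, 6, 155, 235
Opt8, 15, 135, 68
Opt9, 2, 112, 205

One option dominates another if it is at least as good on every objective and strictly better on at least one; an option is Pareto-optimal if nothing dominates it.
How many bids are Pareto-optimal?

Opt1: dominated by Opt8 (crew size 15≤18, duration 135≤150, price 68≤132).
Opt2: not dominated.
Opt3: not dominated.
Opt4: dominated by Opt9 (crew size 2≤5, duration 112≤141, price 205≤586).
Opt5: not dominated (best duration).
Opt6: not dominated.
Opt7: dominated by Opt9 (crew size 2≤6, duration 112≤155, price 205≤235).
Opt8: not dominated (best price).
Opt9: not dominated (best crew size).
Pareto-optimal: Opt2, Opt3, Opt5, Opt6, Opt8, Opt9 → 6.

6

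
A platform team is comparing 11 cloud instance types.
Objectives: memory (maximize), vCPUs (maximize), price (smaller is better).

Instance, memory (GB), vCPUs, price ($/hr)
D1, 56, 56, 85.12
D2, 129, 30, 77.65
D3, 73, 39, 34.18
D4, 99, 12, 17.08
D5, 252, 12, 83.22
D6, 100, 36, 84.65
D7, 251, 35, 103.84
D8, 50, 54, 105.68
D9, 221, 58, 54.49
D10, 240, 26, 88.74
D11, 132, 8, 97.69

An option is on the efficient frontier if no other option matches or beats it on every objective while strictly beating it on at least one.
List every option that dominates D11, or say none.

D5: memory 252≥132, vCPUs 12≥8, price 83.22≤97.69 — dominates D11.
D9: memory 221≥132, vCPUs 58≥8, price 54.49≤97.69 — dominates D11.
D10: memory 240≥132, vCPUs 26≥8, price 88.74≤97.69 — dominates D11.
Others (D1, D2, D3, D4, D6, D7, D8) are each worse than D11 on at least one objective.

D5, D9, D10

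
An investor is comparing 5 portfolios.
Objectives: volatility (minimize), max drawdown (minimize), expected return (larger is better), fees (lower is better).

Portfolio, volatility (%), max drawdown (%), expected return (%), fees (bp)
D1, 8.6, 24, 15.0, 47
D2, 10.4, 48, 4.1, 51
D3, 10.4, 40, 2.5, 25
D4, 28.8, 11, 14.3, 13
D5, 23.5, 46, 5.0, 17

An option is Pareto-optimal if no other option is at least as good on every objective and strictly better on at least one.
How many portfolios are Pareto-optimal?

D1: not dominated (best volatility).
D2: dominated by D1 (volatility 8.6≤10.4, max drawdown 24≤48, expected return 15.0≥4.1, fees 47≤51).
D3: not dominated.
D4: not dominated (best max drawdown).
D5: not dominated.
Pareto-optimal: D1, D3, D4, D5 → 4.

4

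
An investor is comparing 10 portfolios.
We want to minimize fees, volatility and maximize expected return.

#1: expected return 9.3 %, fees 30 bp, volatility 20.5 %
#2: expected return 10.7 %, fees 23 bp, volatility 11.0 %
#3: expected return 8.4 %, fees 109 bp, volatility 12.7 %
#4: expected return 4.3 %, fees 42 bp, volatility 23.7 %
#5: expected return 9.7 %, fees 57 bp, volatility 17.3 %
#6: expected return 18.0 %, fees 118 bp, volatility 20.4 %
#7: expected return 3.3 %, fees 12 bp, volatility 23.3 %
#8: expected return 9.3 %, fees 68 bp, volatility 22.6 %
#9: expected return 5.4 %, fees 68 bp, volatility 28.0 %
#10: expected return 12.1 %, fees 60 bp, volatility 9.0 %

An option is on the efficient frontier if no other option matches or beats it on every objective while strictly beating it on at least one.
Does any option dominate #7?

#1: worse on fees (30 vs 12).
#2: worse on fees (23 vs 12).
#3: worse on fees (109 vs 12).
#4: worse on fees (42 vs 12).
#5: worse on fees (57 vs 12).
#6: worse on fees (118 vs 12).
#8: worse on fees (68 vs 12).
#9: worse on fees (68 vs 12).
#10: worse on fees (60 vs 12).
No option is at least as good as #7 on every objective and strictly better on one.

No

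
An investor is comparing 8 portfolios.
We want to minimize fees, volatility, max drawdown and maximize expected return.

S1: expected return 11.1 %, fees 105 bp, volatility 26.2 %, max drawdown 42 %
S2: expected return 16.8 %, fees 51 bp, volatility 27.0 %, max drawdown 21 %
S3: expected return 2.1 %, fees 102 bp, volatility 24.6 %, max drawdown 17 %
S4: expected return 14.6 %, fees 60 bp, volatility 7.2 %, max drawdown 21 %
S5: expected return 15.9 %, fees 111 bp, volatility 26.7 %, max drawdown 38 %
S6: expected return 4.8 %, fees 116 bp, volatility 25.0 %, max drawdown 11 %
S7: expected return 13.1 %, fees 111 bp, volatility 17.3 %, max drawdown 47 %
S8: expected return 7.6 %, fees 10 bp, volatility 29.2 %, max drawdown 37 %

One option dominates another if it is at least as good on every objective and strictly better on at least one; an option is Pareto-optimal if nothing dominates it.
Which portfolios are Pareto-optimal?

S2, S3, S4, S5, S6, S8

S1: dominated by S4 (expected return 14.6≥11.1, fees 60≤105, volatility 7.2≤26.2, max drawdown 21≤42).
S2: not dominated (best expected return).
S3: not dominated.
S4: not dominated (best volatility).
S5: not dominated.
S6: not dominated (best max drawdown).
S7: dominated by S4 (expected return 14.6≥13.1, fees 60≤111, volatility 7.2≤17.3, max drawdown 21≤47).
S8: not dominated (best fees).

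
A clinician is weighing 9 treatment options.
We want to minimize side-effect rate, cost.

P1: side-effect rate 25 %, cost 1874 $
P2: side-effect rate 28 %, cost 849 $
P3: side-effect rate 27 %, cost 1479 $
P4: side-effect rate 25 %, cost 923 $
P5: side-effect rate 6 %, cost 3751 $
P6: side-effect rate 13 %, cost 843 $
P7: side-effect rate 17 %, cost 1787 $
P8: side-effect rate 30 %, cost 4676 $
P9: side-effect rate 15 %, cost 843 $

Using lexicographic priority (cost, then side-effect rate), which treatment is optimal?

P6

First minimize cost: best is 843, kept {P6, P9}.
Then minimize side-effect rate: best is 13, kept {P6}.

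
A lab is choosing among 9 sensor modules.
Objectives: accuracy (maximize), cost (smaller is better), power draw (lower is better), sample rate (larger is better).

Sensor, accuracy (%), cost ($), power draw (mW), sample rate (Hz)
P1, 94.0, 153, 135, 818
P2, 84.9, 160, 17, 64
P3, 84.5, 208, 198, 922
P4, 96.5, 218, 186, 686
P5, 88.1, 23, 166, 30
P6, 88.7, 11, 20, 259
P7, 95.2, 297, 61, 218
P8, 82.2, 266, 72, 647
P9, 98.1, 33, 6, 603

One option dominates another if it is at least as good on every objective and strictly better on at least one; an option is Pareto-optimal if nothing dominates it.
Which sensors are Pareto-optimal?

P1: not dominated.
P2: dominated by P9 (accuracy 98.1≥84.9, cost 33≤160, power draw 6≤17, sample rate 603≥64).
P3: not dominated (best sample rate).
P4: not dominated.
P5: dominated by P6 (accuracy 88.7≥88.1, cost 11≤23, power draw 20≤166, sample rate 259≥30).
P6: not dominated (best cost).
P7: dominated by P9 (accuracy 98.1≥95.2, cost 33≤297, power draw 6≤61, sample rate 603≥218).
P8: not dominated.
P9: not dominated (best accuracy).

P1, P3, P4, P6, P8, P9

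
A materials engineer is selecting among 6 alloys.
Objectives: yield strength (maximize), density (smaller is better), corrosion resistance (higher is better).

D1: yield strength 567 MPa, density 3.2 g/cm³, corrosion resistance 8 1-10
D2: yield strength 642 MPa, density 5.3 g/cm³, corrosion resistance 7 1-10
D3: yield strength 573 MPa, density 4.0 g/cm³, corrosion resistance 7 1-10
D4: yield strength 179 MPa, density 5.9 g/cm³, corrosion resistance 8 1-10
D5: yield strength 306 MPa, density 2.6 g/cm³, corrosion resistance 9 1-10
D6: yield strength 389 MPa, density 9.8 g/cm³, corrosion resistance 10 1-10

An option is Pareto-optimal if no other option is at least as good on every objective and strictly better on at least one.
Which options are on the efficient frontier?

D1: not dominated.
D2: not dominated (best yield strength).
D3: not dominated.
D4: dominated by D1 (yield strength 567≥179, density 3.2≤5.9, corrosion resistance 8≥8).
D5: not dominated (best density).
D6: not dominated (best corrosion resistance).

D1, D2, D3, D5, D6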